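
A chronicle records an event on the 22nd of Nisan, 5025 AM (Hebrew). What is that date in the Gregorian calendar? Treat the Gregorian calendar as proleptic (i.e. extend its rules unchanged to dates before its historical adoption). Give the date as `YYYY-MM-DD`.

Both dates share Julian Day Number 2183198; in the Gregorian calendar that is 16 April 1265 CE.

1265-04-16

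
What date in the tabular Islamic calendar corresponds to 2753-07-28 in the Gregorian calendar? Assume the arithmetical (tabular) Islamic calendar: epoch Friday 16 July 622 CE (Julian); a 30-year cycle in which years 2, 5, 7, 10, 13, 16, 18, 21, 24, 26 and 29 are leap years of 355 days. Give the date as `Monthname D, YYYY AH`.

Julian Day Number of the source date = 2726781.
Converting JDN 2726781 to the tabular Islamic calendar gives 5 Jumada al-Thani 2197 AH.

Jumada al-Thani 5, 2197 AH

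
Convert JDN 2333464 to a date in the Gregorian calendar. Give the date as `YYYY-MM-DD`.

Counting from JDN 2299161 = 15 Oct 1582 gives an offset of 34303 days.

1676-09-14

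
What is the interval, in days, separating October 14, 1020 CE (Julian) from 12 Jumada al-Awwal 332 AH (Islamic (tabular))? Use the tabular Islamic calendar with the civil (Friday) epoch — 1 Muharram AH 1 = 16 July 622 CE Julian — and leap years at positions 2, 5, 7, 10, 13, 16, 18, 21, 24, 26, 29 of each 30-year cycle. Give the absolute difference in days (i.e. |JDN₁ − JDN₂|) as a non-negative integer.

28036

First date → JDN 2093900; second date → JDN 2065864.
The interval is |2093900 − 2065864| = 28036 days.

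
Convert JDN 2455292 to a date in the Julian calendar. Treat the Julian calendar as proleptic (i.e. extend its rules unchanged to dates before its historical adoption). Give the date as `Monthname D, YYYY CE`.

March 23, 2010 CE

The Gregorian equivalent of JDN 2455292 is 5 April 2010.
In the Julian calendar that day is March 23, 2010 CE.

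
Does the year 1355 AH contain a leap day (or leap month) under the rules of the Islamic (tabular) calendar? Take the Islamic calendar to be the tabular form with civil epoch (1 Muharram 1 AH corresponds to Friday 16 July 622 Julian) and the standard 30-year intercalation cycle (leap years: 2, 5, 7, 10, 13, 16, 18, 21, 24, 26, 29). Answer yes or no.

Year 1355 AH is year 5 of its 30-year cycle; leap positions are 2, 5, 7, 10, 13, 16, 18, 21, 24, 26, 29, so it is a leap year (355 days).

yes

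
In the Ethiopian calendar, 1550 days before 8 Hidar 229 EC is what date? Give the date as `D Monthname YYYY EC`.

JDN of 8 Hidar 229 EC = 1807565.
1807565 − 1550 = 1806015.
JDN 1806015 in the Ethiopian calendar is 14 Nehase 224 EC.

14 Nehase 224 EC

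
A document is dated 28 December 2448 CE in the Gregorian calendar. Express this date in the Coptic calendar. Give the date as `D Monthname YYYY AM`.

Julian Day Number of the source date = 2615536.
Converting JDN 2615536 to the Coptic calendar gives 16 Koiak 2165 AM.

16 Koiak 2165 AM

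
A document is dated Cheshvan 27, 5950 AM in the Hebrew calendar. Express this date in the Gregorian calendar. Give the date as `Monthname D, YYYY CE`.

November 7, 2189 CE

Julian Day Number of the source date = 2520887.
Converting JDN 2520887 to the Gregorian calendar gives 7 November 2189 CE.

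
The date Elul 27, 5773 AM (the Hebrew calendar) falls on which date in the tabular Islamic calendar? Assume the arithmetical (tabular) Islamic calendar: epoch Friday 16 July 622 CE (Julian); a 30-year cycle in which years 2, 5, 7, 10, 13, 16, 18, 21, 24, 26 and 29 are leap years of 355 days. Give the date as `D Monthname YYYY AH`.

26 Shawwal 1434 AH

Both dates share Julian Day Number 2456538; in the tabular Islamic calendar that is 26 Shawwal 1434 AH.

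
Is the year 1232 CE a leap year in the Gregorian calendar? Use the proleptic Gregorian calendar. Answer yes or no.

yes

1232 is divisible by 4 and not by 100, so it is a leap year.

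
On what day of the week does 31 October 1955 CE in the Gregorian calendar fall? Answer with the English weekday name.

Monday

2435412 ≡ 0 (mod 7); counting from Monday = 0 gives Monday.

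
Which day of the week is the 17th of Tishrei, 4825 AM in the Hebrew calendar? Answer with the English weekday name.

Equivalently 6 October 1064 Gregorian, JDN 2109957.
2109957 ≡ 3 (mod 7); counting from Monday = 0 gives Thursday.

Thursday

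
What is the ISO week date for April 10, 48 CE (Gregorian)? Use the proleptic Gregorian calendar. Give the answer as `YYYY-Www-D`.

The weekday is Friday (ISO weekday 5).
That Friday belongs to ISO week 15 of ISO year 48.

0048-W15-5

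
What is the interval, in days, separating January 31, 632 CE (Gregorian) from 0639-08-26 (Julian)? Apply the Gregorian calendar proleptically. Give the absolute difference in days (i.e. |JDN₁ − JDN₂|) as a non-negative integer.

JDN of the first date = 1951923.
JDN of the second date = 1954690.
|1954690 − 1951923| = 2767.

2767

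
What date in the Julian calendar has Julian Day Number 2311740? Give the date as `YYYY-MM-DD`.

1617-03-14

The Gregorian equivalent of JDN 2311740 is 24 March 1617.
In the Julian calendar that day is 1617-03-14.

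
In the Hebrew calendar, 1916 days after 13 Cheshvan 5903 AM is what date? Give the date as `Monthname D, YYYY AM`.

Shevat 9, 5908 AM

JDN of 13 Cheshvan 5903 AM = 2503714.
2503714 + 1916 = 2505630.
JDN 2505630 in the Hebrew calendar is Shevat 9, 5908 AM.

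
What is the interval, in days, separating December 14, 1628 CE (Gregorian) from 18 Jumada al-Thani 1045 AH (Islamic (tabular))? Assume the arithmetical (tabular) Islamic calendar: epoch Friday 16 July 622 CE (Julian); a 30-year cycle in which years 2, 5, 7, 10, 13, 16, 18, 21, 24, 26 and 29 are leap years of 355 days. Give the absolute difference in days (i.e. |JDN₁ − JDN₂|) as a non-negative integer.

JDN of the first date = 2316023.
JDN of the second date = 2318564.
|2318564 − 2316023| = 2541.

2541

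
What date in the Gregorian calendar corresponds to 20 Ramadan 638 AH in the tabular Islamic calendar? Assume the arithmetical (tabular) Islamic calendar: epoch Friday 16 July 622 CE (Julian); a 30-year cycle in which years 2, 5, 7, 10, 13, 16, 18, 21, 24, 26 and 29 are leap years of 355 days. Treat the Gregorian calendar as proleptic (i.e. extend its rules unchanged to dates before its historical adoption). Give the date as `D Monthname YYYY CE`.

Both dates share Julian Day Number 2174427; in the Gregorian calendar that is 11 April 1241 CE.

11 April 1241 CE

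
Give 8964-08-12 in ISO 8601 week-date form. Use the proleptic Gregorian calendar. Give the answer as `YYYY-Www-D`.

The weekday is Sunday (ISO weekday 7).
That Sunday belongs to ISO week 32 of ISO year 8964.

8964-W32-7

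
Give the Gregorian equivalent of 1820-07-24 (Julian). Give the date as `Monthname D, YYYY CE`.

August 5, 1820 CE

The Julian–Gregorian offset here is 12 days (Julian trailing).
24 July 1820 Julian + 12 days → 5 August 1820 Gregorian.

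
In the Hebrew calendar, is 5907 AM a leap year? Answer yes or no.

Hebrew year 5907 is year 17 of its 19-year Metonic cycle; leap years are at positions 3, 6, 8, 11, 14, 17, 19, so it is a leap year (13 months).

yes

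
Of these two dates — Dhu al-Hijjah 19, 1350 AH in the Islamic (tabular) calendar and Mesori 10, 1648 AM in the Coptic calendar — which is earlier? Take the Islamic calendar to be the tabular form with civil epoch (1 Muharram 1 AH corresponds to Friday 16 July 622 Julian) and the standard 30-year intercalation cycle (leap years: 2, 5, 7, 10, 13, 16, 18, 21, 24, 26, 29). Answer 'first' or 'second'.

first

First date → JDN 2426824; second date → JDN 2426936.
JDN 2426824 < JDN 2426936, so the first date is earlier.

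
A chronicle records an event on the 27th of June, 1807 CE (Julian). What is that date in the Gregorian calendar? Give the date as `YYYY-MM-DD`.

1807-07-09

The Julian–Gregorian offset here is 12 days (Julian trailing).
27 June 1807 Julian + 12 days → 9 July 1807 Gregorian.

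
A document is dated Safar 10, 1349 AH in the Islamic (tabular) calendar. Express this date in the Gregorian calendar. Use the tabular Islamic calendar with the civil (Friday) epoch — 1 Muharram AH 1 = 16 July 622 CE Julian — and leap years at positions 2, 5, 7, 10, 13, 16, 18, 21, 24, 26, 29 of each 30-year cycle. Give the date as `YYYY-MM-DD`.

Julian Day Number of the source date = 2426165.
Converting JDN 2426165 to the Gregorian calendar gives 7 July 1930 CE.

1930-07-07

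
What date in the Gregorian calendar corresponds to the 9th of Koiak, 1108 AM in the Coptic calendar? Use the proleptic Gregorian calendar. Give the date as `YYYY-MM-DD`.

Julian Day Number of the source date = 2229460.
Converting JDN 2229460 to the Gregorian calendar gives 14 December 1391 CE.

1391-12-14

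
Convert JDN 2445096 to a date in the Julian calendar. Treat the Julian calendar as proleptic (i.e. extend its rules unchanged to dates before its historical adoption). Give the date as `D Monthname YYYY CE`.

23 April 1982 CE

The Gregorian equivalent of JDN 2445096 is 6 May 1982.
In the Julian calendar that day is 23 April 1982 CE.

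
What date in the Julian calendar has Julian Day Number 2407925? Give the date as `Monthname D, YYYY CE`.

July 16, 1880 CE

The Gregorian equivalent of JDN 2407925 is 28 July 1880.
In the Julian calendar that day is July 16, 1880 CE.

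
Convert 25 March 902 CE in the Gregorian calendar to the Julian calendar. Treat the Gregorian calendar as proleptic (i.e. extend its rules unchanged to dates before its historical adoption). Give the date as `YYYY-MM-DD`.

0902-03-20

The Julian–Gregorian offset here is 5 days (Julian trailing).
25 March 902 Gregorian − 5 days → 20 March 902 Julian.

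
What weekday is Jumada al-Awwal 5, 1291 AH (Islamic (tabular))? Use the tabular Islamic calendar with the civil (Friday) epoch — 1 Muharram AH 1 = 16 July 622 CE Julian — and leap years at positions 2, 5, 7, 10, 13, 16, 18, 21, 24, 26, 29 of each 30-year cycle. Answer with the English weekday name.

Saturday

Equivalently 20 June 1874 Gregorian, JDN 2405695.
JDN 2405695 mod 7 = 5, and JDN 0 was a Monday, so this is a Saturday.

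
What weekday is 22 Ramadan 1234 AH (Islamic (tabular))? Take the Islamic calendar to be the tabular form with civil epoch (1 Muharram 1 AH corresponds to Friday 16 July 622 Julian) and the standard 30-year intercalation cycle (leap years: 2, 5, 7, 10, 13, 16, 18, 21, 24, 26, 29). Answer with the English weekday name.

In the Gregorian calendar this is 15 July 1819 (JDN 2385631).
Since JDN mod 7 = 3 (0 = Monday), the day is Thursday.

Thursday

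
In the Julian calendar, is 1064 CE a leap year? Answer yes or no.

1064 mod 4 = 0, so it is a leap year in the Julian calendar.

yes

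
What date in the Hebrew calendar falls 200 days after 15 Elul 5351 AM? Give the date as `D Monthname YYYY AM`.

9 Nisan 5352 AM

JDN of 15 Elul 5351 AM = 2302407.
2302407 + 200 = 2302607.
JDN 2302607 in the Hebrew calendar is 9 Nisan 5352 AM.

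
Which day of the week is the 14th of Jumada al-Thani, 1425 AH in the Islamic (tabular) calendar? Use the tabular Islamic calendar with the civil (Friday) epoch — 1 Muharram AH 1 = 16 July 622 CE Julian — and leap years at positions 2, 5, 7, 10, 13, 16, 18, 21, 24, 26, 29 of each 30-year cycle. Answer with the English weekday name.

This is JDN 2453219 (1 August 2004 Gregorian).
JDN 2453219 mod 7 = 6, and JDN 0 was a Monday, so this is a Sunday.

Sunday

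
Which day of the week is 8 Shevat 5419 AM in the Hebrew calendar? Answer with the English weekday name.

Equivalently 1 February 1659 Gregorian, JDN 2327029.
JDN 2327029 mod 7 = 5, and JDN 0 was a Monday, so this is a Saturday.

Saturday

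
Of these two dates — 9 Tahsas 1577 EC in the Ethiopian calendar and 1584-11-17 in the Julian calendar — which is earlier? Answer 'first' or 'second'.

Converting both to JDN: 2299953 vs 2299935; the smaller is the second.

second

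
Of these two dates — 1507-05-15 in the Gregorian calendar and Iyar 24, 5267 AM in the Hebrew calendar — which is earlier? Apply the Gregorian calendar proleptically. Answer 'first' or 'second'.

The two dates have Julian Day Numbers 2271614 and 2271615 respectively.
Since 2271614 < 2271615, the first date comes first.

first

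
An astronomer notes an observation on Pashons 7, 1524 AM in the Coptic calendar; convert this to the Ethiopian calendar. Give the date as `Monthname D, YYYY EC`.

Both dates share Julian Day Number 2381552; in the Ethiopian calendar that is 7 Ginbot 1800 EC.

Ginbot 7, 1800 EC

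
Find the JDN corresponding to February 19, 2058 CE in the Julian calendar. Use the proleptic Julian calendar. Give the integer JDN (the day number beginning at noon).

Equivalently 4 March 2058 (Gregorian).
JDN 2451545 is 1 January 2000 CE (Gregorian); the target day is +21247 days from there, so JDN = 2472792.

2472792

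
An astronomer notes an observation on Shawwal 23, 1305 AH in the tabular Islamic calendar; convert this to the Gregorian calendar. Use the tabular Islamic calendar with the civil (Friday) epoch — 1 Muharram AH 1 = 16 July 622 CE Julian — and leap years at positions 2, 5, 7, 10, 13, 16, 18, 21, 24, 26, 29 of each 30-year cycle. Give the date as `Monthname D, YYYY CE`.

Julian Day Number of the source date = 2410822.
Converting JDN 2410822 to the Gregorian calendar gives 3 July 1888 CE.

July 3, 1888 CE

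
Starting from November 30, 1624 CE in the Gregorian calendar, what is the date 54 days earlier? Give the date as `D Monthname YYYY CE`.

7 October 1624 CE

JDN of November 30, 1624 CE = 2314548.
2314548 − 54 = 2314494.
JDN 2314494 in the Gregorian calendar is 7 October 1624 CE.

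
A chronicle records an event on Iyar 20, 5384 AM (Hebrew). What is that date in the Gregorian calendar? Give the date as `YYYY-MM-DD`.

Julian Day Number of the source date = 2314343.
Converting JDN 2314343 to the Gregorian calendar gives 9 May 1624 CE.

1624-05-09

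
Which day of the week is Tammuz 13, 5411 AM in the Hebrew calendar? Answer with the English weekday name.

Equivalently 2 July 1651 Gregorian, JDN 2324258.
2324258 ≡ 6 (mod 7); counting from Monday = 0 gives Sunday.

Sunday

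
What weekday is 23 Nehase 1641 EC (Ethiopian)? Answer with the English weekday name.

Equivalently 26 August 1649 Gregorian, JDN 2323583.
Since JDN mod 7 = 3 (0 = Monday), the day is Thursday.

Thursday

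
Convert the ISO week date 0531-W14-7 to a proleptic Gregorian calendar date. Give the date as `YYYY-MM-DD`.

0531-04-08

ISO week 1 of 531 is the week containing the first Thursday of 531.
Week 14, day 7 (Sunday) lands on 0531-04-08.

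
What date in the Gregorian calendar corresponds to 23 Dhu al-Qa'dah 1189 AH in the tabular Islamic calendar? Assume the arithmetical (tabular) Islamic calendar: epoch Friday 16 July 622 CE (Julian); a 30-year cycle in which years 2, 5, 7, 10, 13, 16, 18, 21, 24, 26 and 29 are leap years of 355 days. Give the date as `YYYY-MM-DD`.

1776-01-15

Both dates share Julian Day Number 2369745; in the Gregorian calendar that is 15 January 1776 CE.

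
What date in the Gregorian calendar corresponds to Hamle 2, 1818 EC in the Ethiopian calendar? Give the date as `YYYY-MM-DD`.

1826-07-08

Julian Day Number of the source date = 2388181.
Converting JDN 2388181 to the Gregorian calendar gives 8 July 1826 CE.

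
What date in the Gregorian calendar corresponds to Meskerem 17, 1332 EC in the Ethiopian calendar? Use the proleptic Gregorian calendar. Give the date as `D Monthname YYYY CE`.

23 September 1339 CE

Both dates share Julian Day Number 2210385; in the Gregorian calendar that is 23 September 1339 CE.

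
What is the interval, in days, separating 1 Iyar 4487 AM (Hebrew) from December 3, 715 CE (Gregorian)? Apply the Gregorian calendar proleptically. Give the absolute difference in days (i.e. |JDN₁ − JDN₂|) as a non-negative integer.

4166

First date → JDN 1986710; second date → JDN 1982544.
The interval is |1986710 − 1982544| = 4166 days.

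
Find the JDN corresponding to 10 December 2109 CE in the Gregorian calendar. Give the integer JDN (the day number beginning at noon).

2491700

JDN 2400001 is 17 November 1858 CE (Gregorian), MJD 0; the target day is +91699 days from there, so JDN = 2491700.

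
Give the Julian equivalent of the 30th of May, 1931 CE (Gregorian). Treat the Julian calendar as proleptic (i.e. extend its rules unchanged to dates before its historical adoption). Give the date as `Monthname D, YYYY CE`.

May 17, 1931 CE

The Julian–Gregorian offset here is 13 days (Julian trailing).
30 May 1931 Gregorian − 13 days → 17 May 1931 Julian.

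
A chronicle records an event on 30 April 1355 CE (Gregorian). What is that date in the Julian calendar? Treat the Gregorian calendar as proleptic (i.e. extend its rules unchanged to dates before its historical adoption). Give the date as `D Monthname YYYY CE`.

22 April 1355 CE

For dates in this range the Gregorian date is 8 days ahead of the Julian.
30 April 1355 Gregorian − 8 days → 22 April 1355 Julian.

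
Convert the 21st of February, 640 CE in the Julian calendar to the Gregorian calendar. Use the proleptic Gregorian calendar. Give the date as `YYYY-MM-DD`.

0640-02-24

At this point the Julian calendar is 3 days behind the Gregorian.
21 February 640 Julian + 3 days → 24 February 640 Gregorian.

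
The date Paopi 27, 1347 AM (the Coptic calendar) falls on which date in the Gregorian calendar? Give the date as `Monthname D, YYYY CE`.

November 3, 1630 CE

Julian Day Number of the source date = 2316712.
Converting JDN 2316712 to the Gregorian calendar gives 3 November 1630 CE.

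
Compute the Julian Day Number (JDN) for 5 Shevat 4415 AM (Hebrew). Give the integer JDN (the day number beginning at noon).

Equivalently 21 January 655 (proleptic Gregorian).
JDN 2451545 is 1 January 2000 CE (Gregorian); the target day is −491231 days from there, so JDN = 1960314.

1960314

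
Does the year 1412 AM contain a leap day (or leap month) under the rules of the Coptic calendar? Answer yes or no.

no

1412 mod 4 = 0; in the Coptic calendar a year is leap when year mod 4 = 3, so it is a common year.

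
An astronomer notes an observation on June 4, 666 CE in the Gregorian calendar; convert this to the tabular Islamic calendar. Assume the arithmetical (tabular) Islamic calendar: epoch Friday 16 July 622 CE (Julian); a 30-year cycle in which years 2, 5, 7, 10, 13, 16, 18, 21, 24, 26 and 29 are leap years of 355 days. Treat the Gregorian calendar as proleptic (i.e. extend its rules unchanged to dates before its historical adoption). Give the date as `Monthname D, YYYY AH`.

Julian Day Number of the source date = 1964466.
Converting JDN 1964466 to the tabular Islamic calendar gives 22 Rabi' al-Awwal 46 AH.

Rabi' al-Awwal 22, 46 AH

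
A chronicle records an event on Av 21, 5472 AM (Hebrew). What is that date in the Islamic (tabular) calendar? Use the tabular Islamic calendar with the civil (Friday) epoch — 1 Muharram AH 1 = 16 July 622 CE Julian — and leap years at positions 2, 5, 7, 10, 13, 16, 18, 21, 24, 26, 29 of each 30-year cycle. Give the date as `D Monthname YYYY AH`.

The source date corresponds to 23 August 1712 in the Gregorian calendar (JDN 2346590).
That day falls on 20 Rajab 1124 AH in the tabular Islamic calendar.

20 Rajab 1124 AH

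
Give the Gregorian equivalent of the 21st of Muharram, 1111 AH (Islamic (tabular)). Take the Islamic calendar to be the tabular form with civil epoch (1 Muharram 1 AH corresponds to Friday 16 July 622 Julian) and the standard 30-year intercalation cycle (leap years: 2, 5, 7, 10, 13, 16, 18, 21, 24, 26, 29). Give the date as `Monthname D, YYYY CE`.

Both dates share Julian Day Number 2341807; in the Gregorian calendar that is 19 July 1699 CE.

July 19, 1699 CE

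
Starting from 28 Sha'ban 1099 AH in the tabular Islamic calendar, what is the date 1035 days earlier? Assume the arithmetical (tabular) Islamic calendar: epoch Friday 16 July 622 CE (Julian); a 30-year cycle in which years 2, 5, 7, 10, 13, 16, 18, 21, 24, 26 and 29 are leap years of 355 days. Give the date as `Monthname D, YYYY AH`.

Ramadan 28, 1096 AH

Counting 1035 days back from JDN 2337769 reaches JDN 2336734, which is Ramadan 28, 1096 AH.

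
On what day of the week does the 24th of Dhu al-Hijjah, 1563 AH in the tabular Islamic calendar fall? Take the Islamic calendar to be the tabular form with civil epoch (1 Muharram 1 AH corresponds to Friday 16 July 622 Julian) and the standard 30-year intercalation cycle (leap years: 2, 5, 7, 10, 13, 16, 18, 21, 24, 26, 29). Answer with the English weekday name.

Saturday

This is JDN 2502309 (27 December 2138 Gregorian).
JDN 2502309 mod 7 = 5, and JDN 0 was a Monday, so this is a Saturday.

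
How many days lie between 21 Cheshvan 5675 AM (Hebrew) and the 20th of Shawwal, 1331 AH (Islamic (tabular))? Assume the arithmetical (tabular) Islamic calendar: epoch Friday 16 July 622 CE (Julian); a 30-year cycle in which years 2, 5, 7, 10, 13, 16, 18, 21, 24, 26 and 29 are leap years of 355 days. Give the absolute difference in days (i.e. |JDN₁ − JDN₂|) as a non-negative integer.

First date → JDN 2420447; second date → JDN 2420033.
The interval is |2420447 − 2420033| = 414 days.

414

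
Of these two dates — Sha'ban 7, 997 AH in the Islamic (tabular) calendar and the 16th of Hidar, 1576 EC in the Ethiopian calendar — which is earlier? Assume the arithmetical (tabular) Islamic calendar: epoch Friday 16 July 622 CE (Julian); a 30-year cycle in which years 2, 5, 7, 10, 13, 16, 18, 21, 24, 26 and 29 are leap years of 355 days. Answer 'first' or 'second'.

second

The two dates have Julian Day Numbers 2301602 and 2299565 respectively.
Since 2299565 < 2301602, the second date comes first.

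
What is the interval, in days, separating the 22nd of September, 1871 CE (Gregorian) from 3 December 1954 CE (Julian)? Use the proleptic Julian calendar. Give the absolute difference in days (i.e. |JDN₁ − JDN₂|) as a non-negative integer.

JDN of the first date = 2404693.
JDN of the second date = 2435093.
|2435093 − 2404693| = 30400.

30400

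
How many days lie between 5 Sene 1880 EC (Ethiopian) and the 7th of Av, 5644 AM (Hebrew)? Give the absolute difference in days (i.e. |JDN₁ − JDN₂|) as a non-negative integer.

1413

JDN of the first date = 2410800.
JDN of the second date = 2409387.
|2409387 − 2410800| = 1413.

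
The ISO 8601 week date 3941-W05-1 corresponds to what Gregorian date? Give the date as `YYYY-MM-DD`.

3941-01-27

ISO week 1 of 3941 is the week containing the first Thursday of 3941.
Week 5, day 1 (Monday) lands on 3941-01-27.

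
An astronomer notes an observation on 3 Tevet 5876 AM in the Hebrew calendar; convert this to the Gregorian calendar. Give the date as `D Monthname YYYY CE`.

Julian Day Number of the source date = 2493900.
Converting JDN 2493900 to the Gregorian calendar gives 19 December 2115 CE.

19 December 2115 CE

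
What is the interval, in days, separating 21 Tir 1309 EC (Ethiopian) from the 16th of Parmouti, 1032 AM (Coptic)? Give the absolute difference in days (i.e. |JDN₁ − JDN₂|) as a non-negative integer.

JDN of the first date = 2202108.
JDN of the second date = 2201828.
|2201828 − 2202108| = 280.

280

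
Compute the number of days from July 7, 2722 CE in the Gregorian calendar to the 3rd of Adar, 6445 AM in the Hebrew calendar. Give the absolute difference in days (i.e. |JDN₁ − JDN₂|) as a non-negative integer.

First date → JDN 2715437; second date → JDN 2701796.
The interval is |2715437 − 2701796| = 13641 days.

13641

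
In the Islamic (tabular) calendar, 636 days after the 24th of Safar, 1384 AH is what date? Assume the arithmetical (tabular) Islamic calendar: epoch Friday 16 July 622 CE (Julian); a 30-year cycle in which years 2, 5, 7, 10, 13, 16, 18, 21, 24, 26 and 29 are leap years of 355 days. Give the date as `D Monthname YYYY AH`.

Counting 636 days forward from JDN 2438582 reaches JDN 2439218, which is 11 Dhu al-Hijjah 1385 AH.

11 Dhu al-Hijjah 1385 AH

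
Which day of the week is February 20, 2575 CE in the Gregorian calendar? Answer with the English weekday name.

Monday

JDN 2661610 mod 7 = 0, and JDN 0 was a Monday, so this is a Monday.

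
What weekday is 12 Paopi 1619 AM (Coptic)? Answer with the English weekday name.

Equivalently 22 October 1902 Gregorian, JDN 2416045.
Since JDN mod 7 = 2 (0 = Monday), the day is Wednesday.

Wednesday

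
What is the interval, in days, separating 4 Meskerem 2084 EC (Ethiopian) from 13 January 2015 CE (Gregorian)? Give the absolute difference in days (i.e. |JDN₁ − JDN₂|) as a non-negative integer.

JDN of the first date = 2485040.
JDN of the second date = 2457036.
|2457036 − 2485040| = 28004.

28004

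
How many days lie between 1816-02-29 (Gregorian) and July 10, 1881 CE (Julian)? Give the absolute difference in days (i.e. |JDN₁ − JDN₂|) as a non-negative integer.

First date → JDN 2384399; second date → JDN 2408284.
The interval is |2384399 − 2408284| = 23885 days.

23885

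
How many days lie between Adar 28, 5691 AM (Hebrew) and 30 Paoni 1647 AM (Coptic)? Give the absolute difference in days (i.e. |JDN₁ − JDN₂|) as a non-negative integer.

112

First date → JDN 2426418; second date → JDN 2426530.
The interval is |2426418 − 2426530| = 112 days.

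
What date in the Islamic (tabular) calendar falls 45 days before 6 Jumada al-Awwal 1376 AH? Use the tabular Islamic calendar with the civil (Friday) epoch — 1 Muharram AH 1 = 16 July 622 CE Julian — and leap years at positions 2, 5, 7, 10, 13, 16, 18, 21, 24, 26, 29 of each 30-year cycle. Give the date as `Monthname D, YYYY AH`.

The starting date is JDN 2435817; 2435817 − 45 = 2435772.
JDN 2435772 corresponds to Rabi' al-Awwal 20, 1376 AH.

Rabi' al-Awwal 20, 1376 AH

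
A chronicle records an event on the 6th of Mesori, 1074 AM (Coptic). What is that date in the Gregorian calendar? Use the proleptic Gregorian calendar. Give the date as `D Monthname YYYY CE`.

Both dates share Julian Day Number 2217278; in the Gregorian calendar that is 7 August 1358 CE.

7 August 1358 CE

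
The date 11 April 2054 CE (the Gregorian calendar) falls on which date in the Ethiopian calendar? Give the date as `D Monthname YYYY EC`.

3 Miyazya 2046 EC

Both dates share Julian Day Number 2471369; in the Ethiopian calendar that is 3 Miyazya 2046 EC.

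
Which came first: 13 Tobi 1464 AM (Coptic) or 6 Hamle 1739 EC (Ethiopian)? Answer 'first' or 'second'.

second

The two dates have Julian Day Numbers 2359523 and 2359330 respectively.
Since 2359330 < 2359523, the second date comes first.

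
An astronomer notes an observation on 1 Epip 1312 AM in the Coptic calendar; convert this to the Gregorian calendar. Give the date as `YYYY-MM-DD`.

Julian Day Number of the source date = 2304173.
Converting JDN 2304173 to the Gregorian calendar gives 5 July 1596 CE.

1596-07-05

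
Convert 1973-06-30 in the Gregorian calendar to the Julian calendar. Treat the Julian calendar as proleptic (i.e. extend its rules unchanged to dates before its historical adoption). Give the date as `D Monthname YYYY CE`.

17 June 1973 CE

At this point the Julian calendar is 13 days behind the Gregorian.
30 June 1973 Gregorian − 13 days → 17 June 1973 Julian.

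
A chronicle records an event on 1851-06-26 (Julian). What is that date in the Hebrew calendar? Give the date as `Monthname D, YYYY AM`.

Both dates share Julian Day Number 2397312; in the Hebrew calendar that is 8 Tammuz 5611 AM.

Tammuz 8, 5611 AM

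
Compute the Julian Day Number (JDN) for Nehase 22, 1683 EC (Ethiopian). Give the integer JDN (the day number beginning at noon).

2338922

Equivalently 25 August 1691 (Gregorian).
JDN 2400001 is 17 November 1858 CE (Gregorian), MJD 0; the target day is −61079 days from there, so JDN = 2338922.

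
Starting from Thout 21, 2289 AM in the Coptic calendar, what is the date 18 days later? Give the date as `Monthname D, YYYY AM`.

JDN of Thout 21, 2289 AM = 2660742.
2660742 + 18 = 2660760.
JDN 2660760 in the Coptic calendar is Paopi 9, 2289 AM.

Paopi 9, 2289 AM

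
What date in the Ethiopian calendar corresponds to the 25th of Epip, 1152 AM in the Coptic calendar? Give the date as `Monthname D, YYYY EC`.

The source date corresponds to 28 July 1436 in the proleptic Gregorian calendar (JDN 2245757).
That day falls on 25 Hamle 1428 EC in the Ethiopian calendar.

Hamle 25, 1428 EC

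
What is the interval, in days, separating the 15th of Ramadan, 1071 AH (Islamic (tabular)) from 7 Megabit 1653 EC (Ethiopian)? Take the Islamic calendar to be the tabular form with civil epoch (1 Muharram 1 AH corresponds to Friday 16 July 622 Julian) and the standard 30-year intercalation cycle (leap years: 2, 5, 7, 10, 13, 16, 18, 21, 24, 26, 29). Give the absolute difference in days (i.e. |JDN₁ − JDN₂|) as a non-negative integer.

62

First date → JDN 2327862; second date → JDN 2327800.
The interval is |2327862 − 2327800| = 62 days.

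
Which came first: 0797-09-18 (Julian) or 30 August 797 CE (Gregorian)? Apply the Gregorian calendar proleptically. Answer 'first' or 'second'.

Converting both to JDN: 2012423 vs 2012400; the smaller is the second.

second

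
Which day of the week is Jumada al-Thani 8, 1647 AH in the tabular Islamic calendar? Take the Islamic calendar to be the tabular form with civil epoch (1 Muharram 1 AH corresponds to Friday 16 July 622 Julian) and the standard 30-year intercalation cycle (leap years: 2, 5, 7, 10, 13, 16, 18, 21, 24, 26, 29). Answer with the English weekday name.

In the Gregorian calendar this is 17 December 2219 (JDN 2531883).
Since JDN mod 7 = 4 (0 = Monday), the day is Friday.

Friday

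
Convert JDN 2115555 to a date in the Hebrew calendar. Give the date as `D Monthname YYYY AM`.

4 Adar I 4840 AM

JDN 2115555 is 3 February 1080 in the proleptic Gregorian calendar.
In the Hebrew calendar that day is 4 Adar I 4840 AM.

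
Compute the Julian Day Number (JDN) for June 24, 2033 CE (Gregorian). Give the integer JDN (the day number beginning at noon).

2463773

JDN 2400001 is 17 November 1858 CE (Gregorian), MJD 0; the target day is +63772 days from there, so JDN = 2463773.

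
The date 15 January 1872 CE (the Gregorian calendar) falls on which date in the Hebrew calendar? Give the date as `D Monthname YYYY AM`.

5 Shevat 5632 AM

Both dates share Julian Day Number 2404808; in the Hebrew calendar that is 5 Shevat 5632 AM.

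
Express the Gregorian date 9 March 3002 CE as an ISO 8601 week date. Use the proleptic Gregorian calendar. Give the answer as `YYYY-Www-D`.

The weekday is Tuesday (ISO weekday 2).
That Tuesday belongs to ISO week 10 of ISO year 3002.

3002-W10-2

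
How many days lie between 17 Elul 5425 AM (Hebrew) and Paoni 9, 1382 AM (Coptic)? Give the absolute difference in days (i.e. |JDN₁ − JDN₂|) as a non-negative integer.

289

JDN of the first date = 2329429.
JDN of the second date = 2329718.
|2329718 − 2329429| = 289.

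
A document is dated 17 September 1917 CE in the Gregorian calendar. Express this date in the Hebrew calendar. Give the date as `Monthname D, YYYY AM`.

Both dates share Julian Day Number 2421489; in the Hebrew calendar that is 1 Tishrei 5678 AM.

Tishrei 1, 5678 AM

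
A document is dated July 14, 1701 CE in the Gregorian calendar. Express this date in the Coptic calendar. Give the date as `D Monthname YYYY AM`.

Both dates share Julian Day Number 2342532; in the Coptic calendar that is 9 Epip 1417 AM.

9 Epip 1417 AM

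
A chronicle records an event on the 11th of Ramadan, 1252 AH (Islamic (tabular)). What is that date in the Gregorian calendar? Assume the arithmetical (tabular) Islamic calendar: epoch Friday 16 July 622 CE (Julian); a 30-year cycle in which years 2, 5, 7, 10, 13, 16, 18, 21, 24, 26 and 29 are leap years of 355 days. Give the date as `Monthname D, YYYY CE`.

December 20, 1836 CE

Julian Day Number of the source date = 2391999.
Converting JDN 2391999 to the Gregorian calendar gives 20 December 1836 CE.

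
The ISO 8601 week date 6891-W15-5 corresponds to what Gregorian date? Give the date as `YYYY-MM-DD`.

ISO week 1 of 6891 is the week containing the first Thursday of 6891.
Week 15, day 5 (Friday) lands on 6891-04-13.

6891-04-13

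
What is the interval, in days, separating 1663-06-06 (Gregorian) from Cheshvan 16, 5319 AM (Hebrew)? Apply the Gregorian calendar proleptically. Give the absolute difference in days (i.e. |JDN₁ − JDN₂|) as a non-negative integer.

38197

JDN of the first date = 2328615.
JDN of the second date = 2290418.
|2290418 − 2328615| = 38197.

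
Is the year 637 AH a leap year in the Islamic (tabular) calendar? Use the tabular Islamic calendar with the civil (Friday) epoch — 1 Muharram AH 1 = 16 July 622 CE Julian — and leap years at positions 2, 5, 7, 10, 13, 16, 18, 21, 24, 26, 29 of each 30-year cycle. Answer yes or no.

Year 637 AH is year 7 of its 30-year cycle; leap positions are 2, 5, 7, 10, 13, 16, 18, 21, 24, 26, 29, so it is a leap year (355 days).

yes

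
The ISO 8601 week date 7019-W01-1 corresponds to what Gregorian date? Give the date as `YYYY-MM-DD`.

ISO week 1 of 7019 is the week containing the first Thursday of 7019.
Week 1, day 1 (Monday) lands on 7019-01-04.

7019-01-04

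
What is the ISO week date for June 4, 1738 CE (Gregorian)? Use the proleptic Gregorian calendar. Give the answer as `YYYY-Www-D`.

The weekday is Wednesday (ISO weekday 3).
That Wednesday belongs to ISO week 23 of ISO year 1738.

1738-W23-3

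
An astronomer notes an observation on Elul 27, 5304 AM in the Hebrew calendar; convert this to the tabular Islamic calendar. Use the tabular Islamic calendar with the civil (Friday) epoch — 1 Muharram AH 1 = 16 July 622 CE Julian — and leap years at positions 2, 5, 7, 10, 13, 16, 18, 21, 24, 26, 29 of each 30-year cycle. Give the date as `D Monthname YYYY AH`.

Both dates share Julian Day Number 2285262; in the tabular Islamic calendar that is 27 Jumada al-Thani 951 AH.

27 Jumada al-Thani 951 AH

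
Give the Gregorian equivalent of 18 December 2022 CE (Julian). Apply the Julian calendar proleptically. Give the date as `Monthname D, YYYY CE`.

The Julian–Gregorian offset here is 13 days (Julian trailing).
18 December 2022 Julian + 13 days → 31 December 2022 Gregorian.

December 31, 2022 CE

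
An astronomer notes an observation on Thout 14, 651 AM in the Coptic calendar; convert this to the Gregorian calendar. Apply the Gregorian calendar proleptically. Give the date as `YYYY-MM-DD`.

0934-09-16

Both dates share Julian Day Number 2062455; in the Gregorian calendar that is 16 September 934 CE.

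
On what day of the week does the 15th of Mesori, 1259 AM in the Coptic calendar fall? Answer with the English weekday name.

Wednesday

This is JDN 2284858 (18 August 1543 Gregorian).
2284858 ≡ 2 (mod 7); counting from Monday = 0 gives Wednesday.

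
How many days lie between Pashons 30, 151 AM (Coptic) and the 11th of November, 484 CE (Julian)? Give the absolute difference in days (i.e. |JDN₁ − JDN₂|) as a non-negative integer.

18068

First date → JDN 1880086; second date → JDN 1898154.
The interval is |1880086 − 1898154| = 18068 days.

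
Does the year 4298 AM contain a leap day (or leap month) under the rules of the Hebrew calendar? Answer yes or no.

Hebrew year 4298 is year 4 of its 19-year Metonic cycle; leap years are at positions 3, 6, 8, 11, 14, 17, 19, so it is a common year (12 months).

no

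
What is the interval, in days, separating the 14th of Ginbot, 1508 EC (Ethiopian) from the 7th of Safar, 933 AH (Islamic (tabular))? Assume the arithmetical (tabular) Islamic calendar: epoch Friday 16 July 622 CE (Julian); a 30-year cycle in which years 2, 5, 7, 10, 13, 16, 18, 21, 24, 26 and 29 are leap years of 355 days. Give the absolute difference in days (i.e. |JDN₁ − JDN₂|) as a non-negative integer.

JDN of the first date = 2274906.
JDN of the second date = 2278746.
|2278746 − 2274906| = 3840.

3840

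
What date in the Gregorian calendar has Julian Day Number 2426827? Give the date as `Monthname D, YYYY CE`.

April 29, 1932 CE

Counting from JDN 2299161 = 15 Oct 1582 gives an offset of 127666 days.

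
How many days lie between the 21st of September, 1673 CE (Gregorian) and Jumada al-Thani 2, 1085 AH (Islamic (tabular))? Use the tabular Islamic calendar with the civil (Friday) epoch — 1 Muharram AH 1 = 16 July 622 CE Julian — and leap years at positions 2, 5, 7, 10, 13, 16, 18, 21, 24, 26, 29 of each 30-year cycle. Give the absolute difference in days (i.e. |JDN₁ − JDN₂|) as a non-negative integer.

347

First date → JDN 2332375; second date → JDN 2332722.
The interval is |2332375 − 2332722| = 347 days.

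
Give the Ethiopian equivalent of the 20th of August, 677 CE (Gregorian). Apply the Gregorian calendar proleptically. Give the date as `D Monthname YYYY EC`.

24 Nehase 669 EC

Both dates share Julian Day Number 1968561; in the Ethiopian calendar that is 24 Nehase 669 EC.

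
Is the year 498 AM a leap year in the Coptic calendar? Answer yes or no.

498 mod 4 = 2; in the Coptic calendar a year is leap when year mod 4 = 3, so it is a common year.

no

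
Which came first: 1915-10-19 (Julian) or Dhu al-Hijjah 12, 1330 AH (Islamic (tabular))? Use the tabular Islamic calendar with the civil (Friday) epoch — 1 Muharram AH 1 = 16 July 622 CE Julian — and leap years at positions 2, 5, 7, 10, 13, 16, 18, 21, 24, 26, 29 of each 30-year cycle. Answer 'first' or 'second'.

The two dates have Julian Day Numbers 2420803 and 2419729 respectively.
Since 2419729 < 2420803, the second date comes first.

second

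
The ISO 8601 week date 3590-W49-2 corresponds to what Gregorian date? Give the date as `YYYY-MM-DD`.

3590-12-04

ISO week 1 of 3590 is the week containing the first Thursday of 3590.
Week 49, day 2 (Tuesday) lands on 3590-12-04.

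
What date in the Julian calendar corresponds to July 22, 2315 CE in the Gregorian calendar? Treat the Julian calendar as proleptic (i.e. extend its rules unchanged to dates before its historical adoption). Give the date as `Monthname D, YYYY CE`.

The Julian–Gregorian offset here is 16 days (Julian trailing).
22 July 2315 Gregorian − 16 days → 6 July 2315 Julian.

July 6, 2315 CE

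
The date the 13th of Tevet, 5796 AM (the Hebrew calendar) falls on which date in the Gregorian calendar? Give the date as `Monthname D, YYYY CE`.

Julian Day Number of the source date = 2464706.
Converting JDN 2464706 to the Gregorian calendar gives 13 January 2036 CE.

January 13, 2036 CE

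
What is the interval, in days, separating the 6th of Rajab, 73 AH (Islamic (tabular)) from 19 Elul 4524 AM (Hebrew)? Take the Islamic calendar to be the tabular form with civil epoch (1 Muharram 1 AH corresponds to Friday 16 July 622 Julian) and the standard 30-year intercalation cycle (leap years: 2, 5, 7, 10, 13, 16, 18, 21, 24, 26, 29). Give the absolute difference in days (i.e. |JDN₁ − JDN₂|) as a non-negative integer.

26206

JDN of the first date = 1974136.
JDN of the second date = 2000342.
|2000342 − 1974136| = 26206.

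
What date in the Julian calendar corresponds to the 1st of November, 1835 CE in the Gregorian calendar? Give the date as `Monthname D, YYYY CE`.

October 20, 1835 CE

For dates in this range the Gregorian date is 12 days ahead of the Julian.
1 November 1835 Gregorian − 12 days → 20 October 1835 Julian.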